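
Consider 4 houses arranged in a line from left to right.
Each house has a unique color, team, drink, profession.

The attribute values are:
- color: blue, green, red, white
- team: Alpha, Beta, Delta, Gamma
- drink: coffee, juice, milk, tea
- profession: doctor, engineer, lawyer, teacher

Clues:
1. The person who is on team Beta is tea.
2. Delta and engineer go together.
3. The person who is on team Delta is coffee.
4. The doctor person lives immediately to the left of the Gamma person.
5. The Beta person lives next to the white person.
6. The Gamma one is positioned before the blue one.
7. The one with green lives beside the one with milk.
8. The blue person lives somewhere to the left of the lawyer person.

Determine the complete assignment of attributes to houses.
Solution:

House | Color | Team | Drink | Profession
-----------------------------------------
  1   | green | Beta | tea | doctor
  2   | white | Gamma | milk | teacher
  3   | blue | Delta | coffee | engineer
  4   | red | Alpha | juice | lawyer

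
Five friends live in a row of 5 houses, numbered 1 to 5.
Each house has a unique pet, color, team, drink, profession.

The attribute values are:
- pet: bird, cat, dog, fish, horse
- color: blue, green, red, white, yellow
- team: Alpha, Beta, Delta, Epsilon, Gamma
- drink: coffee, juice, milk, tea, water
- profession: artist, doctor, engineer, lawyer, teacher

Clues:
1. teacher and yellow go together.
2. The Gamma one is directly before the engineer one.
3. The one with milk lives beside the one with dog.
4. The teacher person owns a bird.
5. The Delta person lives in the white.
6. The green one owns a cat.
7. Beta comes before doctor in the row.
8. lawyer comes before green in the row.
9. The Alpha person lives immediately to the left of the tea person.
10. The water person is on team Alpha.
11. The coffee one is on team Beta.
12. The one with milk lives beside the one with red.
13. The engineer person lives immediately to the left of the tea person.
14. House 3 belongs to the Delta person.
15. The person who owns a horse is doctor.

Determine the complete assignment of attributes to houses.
Solution:

House | Pet | Color | Team | Drink | Profession
-----------------------------------------------
  1   | bird | yellow | Gamma | milk | teacher
  2   | dog | red | Alpha | water | engineer
  3   | fish | white | Delta | tea | lawyer
  4   | cat | green | Beta | coffee | artist
  5   | horse | blue | Epsilon | juice | doctor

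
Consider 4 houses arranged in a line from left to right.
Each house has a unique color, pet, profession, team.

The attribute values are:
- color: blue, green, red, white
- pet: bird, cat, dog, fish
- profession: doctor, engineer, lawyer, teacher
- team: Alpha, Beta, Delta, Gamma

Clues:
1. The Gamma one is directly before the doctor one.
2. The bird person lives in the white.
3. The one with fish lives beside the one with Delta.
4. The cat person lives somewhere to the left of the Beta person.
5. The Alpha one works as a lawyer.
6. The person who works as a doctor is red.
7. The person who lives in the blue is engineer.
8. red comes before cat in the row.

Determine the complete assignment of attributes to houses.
Solution:

House | Color | Pet | Profession | Team
---------------------------------------
  1   | blue | fish | engineer | Gamma
  2   | red | dog | doctor | Delta
  3   | green | cat | lawyer | Alpha
  4   | white | bird | teacher | Beta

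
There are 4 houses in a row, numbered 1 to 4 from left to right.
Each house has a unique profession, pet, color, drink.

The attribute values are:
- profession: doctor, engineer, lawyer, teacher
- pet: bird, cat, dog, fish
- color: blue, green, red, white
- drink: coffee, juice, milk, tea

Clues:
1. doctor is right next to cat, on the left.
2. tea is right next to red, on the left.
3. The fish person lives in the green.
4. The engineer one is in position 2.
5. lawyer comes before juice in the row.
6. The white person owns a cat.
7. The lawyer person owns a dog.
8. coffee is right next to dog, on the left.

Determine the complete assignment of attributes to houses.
Solution:

House | Profession | Pet | Color | Drink
----------------------------------------
  1   | doctor | fish | green | milk
  2   | engineer | cat | white | coffee
  3   | lawyer | dog | blue | tea
  4   | teacher | bird | red | juice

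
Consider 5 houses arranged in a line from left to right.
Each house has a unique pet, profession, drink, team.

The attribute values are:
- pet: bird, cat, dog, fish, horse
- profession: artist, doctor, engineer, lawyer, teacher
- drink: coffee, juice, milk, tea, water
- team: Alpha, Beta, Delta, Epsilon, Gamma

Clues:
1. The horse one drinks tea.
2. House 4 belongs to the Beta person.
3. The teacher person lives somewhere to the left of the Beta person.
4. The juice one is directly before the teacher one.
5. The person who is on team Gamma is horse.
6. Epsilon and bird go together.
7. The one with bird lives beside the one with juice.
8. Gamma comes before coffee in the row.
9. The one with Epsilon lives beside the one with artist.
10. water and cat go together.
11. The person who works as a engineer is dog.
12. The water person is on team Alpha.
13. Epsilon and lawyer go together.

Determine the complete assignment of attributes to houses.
Solution:

House | Pet | Profession | Drink | Team
---------------------------------------
  1   | bird | lawyer | milk | Epsilon
  2   | fish | artist | juice | Delta
  3   | horse | teacher | tea | Gamma
  4   | dog | engineer | coffee | Beta
  5   | cat | doctor | water | Alpha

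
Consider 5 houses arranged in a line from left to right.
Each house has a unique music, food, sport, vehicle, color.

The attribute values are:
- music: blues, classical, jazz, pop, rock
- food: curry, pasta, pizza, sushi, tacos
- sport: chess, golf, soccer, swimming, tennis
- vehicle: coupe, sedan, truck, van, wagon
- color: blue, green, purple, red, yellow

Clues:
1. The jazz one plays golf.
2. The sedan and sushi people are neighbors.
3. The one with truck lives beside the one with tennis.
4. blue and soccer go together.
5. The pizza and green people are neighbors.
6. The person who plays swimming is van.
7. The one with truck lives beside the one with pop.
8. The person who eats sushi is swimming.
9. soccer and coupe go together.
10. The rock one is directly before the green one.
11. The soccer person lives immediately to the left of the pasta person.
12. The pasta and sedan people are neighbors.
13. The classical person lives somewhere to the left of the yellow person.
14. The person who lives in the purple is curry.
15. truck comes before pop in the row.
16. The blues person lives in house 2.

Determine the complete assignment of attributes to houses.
Solution:

House | Music | Food | Sport | Vehicle | Color
----------------------------------------------
  1   | rock | pizza | soccer | coupe | blue
  2   | blues | pasta | chess | truck | green
  3   | pop | curry | tennis | sedan | purple
  4   | classical | sushi | swimming | van | red
  5   | jazz | tacos | golf | wagon | yellow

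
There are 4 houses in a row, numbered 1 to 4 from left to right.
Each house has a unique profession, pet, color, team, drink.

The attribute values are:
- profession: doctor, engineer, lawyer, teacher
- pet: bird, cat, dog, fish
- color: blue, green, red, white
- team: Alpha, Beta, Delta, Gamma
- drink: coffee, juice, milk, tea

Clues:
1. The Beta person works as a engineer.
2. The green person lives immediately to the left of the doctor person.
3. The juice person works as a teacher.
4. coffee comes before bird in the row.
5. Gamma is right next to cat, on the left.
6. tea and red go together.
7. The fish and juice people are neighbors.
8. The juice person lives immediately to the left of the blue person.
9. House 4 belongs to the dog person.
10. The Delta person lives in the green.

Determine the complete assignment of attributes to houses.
Solution:

House | Profession | Pet | Color | Team | Drink
-----------------------------------------------
  1   | lawyer | fish | white | Gamma | coffee
  2   | teacher | cat | green | Delta | juice
  3   | doctor | bird | blue | Alpha | milk
  4   | engineer | dog | red | Beta | tea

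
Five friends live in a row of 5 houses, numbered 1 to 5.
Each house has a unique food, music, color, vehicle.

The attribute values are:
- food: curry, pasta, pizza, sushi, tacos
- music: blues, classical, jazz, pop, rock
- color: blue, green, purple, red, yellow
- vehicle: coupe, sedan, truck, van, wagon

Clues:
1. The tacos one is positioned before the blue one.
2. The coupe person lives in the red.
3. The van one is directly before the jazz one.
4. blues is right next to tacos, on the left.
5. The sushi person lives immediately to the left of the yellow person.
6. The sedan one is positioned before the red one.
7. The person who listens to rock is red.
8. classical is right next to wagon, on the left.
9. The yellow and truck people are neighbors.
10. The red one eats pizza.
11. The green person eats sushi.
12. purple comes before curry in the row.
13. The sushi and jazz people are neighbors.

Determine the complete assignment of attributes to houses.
Solution:

House | Food | Music | Color | Vehicle
--------------------------------------
  1   | sushi | blues | green | van
  2   | tacos | jazz | yellow | sedan
  3   | pasta | classical | purple | truck
  4   | curry | pop | blue | wagon
  5   | pizza | rock | red | coupe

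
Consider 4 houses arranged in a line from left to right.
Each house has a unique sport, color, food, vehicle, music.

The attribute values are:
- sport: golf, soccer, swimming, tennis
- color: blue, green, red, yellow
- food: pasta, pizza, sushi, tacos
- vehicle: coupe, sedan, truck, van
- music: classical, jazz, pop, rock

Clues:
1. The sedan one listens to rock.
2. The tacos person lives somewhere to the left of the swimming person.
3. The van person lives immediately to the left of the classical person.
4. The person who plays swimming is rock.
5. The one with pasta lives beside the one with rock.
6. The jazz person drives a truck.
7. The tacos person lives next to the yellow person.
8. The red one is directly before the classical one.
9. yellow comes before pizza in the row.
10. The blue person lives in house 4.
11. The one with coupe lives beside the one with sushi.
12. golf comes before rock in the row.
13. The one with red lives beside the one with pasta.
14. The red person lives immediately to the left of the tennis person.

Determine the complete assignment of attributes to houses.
Solution:

House | Sport | Color | Food | Vehicle | Music
----------------------------------------------
  1   | golf | red | tacos | van | pop
  2   | tennis | yellow | pasta | coupe | classical
  3   | swimming | green | sushi | sedan | rock
  4   | soccer | blue | pizza | truck | jazz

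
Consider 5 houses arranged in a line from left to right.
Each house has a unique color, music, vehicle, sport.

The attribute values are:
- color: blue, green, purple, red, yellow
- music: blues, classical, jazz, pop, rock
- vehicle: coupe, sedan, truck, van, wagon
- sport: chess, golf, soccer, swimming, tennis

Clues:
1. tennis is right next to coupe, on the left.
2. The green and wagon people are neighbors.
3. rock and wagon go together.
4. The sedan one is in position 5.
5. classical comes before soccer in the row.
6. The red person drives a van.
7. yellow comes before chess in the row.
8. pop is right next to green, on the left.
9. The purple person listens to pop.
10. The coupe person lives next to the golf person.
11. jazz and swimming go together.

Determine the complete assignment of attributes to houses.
Solution:

House | Color | Music | Vehicle | Sport
---------------------------------------
  1   | purple | pop | truck | tennis
  2   | green | jazz | coupe | swimming
  3   | yellow | rock | wagon | golf
  4   | red | classical | van | chess
  5   | blue | blues | sedan | soccer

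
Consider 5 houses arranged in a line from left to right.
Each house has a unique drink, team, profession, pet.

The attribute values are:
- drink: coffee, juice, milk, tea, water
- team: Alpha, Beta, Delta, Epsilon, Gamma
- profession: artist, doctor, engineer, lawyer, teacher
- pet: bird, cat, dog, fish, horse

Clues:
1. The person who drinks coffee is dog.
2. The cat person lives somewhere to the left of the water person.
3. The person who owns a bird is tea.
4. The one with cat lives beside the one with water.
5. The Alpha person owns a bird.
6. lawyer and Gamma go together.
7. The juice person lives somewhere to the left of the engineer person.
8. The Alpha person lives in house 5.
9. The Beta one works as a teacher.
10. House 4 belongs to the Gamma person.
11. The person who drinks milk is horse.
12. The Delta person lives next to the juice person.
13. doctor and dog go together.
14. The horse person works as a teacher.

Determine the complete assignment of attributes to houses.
Solution:

House | Drink | Team | Profession | Pet
---------------------------------------
  1   | milk | Beta | teacher | horse
  2   | coffee | Delta | doctor | dog
  3   | juice | Epsilon | artist | cat
  4   | water | Gamma | lawyer | fish
  5   | tea | Alpha | engineer | bird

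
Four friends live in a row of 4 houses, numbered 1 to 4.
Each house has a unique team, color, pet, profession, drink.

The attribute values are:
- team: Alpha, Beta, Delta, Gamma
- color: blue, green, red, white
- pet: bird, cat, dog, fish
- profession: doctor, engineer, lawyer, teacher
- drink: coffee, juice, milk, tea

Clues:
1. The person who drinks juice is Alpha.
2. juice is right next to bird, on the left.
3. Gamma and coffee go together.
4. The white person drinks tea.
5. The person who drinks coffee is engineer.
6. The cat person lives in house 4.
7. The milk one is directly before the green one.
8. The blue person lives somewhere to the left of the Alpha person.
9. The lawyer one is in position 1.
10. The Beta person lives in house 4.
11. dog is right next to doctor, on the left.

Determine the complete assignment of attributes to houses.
Solution:

House | Team | Color | Pet | Profession | Drink
-----------------------------------------------
  1   | Delta | blue | dog | lawyer | milk
  2   | Alpha | green | fish | doctor | juice
  3   | Gamma | red | bird | engineer | coffee
  4   | Beta | white | cat | teacher | tea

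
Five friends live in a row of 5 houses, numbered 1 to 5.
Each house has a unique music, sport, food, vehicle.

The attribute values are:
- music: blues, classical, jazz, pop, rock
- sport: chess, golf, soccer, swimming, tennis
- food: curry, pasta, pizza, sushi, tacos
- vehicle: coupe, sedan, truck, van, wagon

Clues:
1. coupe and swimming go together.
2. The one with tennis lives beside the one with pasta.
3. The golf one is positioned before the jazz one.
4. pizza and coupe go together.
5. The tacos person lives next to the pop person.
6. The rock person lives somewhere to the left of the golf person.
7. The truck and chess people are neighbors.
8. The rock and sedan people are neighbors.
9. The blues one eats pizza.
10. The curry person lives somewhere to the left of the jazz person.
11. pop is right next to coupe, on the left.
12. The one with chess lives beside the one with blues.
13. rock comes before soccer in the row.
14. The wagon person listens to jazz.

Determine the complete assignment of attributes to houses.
Solution:

House | Music | Sport | Food | Vehicle
--------------------------------------
  1   | rock | tennis | tacos | truck
  2   | pop | chess | pasta | sedan
  3   | blues | swimming | pizza | coupe
  4   | classical | golf | curry | van
  5   | jazz | soccer | sushi | wagon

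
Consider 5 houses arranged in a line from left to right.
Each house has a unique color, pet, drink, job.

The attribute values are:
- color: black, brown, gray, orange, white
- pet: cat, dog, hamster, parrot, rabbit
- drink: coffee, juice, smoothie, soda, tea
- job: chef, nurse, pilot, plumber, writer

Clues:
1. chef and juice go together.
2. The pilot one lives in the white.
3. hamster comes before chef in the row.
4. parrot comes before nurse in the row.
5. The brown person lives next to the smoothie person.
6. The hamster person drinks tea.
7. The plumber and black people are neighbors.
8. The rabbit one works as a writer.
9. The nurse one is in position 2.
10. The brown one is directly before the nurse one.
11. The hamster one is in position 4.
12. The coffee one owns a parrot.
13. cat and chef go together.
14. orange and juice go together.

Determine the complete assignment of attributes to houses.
Solution:

House | Color | Pet | Drink | Job
---------------------------------
  1   | brown | parrot | coffee | plumber
  2   | black | dog | smoothie | nurse
  3   | gray | rabbit | soda | writer
  4   | white | hamster | tea | pilot
  5   | orange | cat | juice | chef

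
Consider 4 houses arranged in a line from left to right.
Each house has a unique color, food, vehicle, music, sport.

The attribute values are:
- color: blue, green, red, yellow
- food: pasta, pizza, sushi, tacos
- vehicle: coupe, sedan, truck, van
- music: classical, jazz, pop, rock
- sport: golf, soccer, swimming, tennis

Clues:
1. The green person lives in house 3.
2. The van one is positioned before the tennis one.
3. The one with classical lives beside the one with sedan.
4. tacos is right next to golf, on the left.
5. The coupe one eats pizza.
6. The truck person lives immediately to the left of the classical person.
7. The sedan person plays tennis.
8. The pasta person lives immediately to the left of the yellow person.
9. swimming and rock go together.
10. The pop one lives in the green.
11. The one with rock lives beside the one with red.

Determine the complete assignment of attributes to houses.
Solution:

House | Color | Food | Vehicle | Music | Sport
----------------------------------------------
  1   | blue | tacos | truck | rock | swimming
  2   | red | sushi | van | classical | golf
  3   | green | pasta | sedan | pop | tennis
  4   | yellow | pizza | coupe | jazz | soccer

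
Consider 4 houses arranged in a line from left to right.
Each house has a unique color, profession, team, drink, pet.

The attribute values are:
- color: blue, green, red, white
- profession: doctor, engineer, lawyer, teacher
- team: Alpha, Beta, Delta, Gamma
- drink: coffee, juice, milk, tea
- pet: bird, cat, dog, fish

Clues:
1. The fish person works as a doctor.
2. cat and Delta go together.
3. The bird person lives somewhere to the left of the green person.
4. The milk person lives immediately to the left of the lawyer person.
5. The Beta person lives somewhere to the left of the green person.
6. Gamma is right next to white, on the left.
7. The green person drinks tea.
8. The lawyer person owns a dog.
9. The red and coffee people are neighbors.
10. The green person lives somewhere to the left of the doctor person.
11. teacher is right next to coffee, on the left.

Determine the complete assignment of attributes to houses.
Solution:

House | Color | Profession | Team | Drink | Pet
-----------------------------------------------
  1   | red | teacher | Gamma | milk | bird
  2   | white | lawyer | Beta | coffee | dog
  3   | green | engineer | Delta | tea | cat
  4   | blue | doctor | Alpha | juice | fish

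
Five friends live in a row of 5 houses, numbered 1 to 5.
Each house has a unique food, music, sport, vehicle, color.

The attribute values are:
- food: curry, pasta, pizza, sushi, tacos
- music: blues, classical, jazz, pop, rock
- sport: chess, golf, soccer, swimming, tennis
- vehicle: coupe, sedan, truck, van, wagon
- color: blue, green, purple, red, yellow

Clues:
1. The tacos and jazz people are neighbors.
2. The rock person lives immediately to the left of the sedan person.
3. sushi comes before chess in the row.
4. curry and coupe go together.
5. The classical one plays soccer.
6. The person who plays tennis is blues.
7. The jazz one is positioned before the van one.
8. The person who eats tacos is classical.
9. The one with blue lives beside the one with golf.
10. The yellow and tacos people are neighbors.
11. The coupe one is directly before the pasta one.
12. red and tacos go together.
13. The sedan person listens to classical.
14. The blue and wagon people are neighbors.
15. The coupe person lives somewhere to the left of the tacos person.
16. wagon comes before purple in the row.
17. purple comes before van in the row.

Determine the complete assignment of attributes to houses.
Solution:

House | Food | Music | Sport | Vehicle | Color
----------------------------------------------
  1   | curry | blues | tennis | coupe | blue
  2   | pasta | rock | golf | wagon | yellow
  3   | tacos | classical | soccer | sedan | red
  4   | sushi | jazz | swimming | truck | purple
  5   | pizza | pop | chess | van | green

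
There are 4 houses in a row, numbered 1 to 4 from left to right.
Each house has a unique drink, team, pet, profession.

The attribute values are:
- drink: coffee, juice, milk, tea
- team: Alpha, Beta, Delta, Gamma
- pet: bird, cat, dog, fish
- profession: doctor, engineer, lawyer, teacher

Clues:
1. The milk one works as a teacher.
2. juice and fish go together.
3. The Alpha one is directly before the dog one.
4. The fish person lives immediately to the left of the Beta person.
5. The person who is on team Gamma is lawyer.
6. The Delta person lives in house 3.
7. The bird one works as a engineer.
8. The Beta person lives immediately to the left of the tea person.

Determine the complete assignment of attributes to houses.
Solution:

House | Drink | Team | Pet | Profession
---------------------------------------
  1   | juice | Alpha | fish | doctor
  2   | milk | Beta | dog | teacher
  3   | tea | Delta | bird | engineer
  4   | coffee | Gamma | cat | lawyer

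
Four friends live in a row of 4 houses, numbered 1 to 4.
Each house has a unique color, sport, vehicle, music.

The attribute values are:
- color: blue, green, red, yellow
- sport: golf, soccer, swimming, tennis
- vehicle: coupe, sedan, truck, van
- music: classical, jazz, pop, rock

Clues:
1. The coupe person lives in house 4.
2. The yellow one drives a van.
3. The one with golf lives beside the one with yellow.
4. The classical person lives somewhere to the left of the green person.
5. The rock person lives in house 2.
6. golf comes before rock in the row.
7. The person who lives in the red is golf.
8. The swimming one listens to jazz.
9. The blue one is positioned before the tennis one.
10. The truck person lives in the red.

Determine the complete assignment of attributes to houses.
Solution:

House | Color | Sport | Vehicle | Music
---------------------------------------
  1   | red | golf | truck | classical
  2   | yellow | soccer | van | rock
  3   | blue | swimming | sedan | jazz
  4   | green | tennis | coupe | pop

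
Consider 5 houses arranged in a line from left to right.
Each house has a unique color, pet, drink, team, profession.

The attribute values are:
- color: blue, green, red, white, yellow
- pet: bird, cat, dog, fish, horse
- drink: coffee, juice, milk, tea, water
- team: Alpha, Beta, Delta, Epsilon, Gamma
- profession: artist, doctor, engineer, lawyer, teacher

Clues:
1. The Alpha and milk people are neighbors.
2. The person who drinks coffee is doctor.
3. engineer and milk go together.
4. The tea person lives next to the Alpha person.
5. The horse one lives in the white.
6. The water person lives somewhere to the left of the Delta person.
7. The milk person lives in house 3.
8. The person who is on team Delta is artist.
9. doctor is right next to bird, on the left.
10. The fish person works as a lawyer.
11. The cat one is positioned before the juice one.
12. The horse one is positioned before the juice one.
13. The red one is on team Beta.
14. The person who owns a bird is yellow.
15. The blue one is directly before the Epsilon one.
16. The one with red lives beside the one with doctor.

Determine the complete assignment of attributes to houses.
Solution:

House | Color | Pet | Drink | Team | Profession
-----------------------------------------------
  1   | red | fish | tea | Beta | lawyer
  2   | blue | cat | coffee | Alpha | doctor
  3   | yellow | bird | milk | Epsilon | engineer
  4   | white | horse | water | Gamma | teacher
  5   | green | dog | juice | Delta | artist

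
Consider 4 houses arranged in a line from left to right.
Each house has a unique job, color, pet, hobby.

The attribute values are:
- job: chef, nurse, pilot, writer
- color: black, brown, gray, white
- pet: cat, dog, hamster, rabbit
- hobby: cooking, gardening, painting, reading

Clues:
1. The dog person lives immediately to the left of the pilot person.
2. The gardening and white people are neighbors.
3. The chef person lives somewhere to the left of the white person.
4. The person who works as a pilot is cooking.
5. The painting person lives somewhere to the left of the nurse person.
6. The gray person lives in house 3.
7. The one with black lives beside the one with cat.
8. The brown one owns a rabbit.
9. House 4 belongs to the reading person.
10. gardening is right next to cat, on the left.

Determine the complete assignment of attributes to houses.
Solution:

House | Job | Color | Pet | Hobby
---------------------------------
  1   | chef | black | dog | gardening
  2   | pilot | white | cat | cooking
  3   | writer | gray | hamster | painting
  4   | nurse | brown | rabbit | reading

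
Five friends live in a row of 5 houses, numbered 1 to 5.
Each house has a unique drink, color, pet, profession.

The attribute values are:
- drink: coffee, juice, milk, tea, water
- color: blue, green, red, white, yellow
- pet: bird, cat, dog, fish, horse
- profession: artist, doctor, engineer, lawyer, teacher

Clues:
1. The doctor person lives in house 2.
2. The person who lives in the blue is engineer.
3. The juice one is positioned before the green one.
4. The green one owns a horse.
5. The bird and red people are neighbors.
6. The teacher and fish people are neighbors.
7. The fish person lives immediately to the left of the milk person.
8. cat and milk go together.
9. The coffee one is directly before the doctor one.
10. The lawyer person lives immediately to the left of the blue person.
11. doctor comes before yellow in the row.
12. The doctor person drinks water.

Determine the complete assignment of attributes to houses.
Solution:

House | Drink | Color | Pet | Profession
----------------------------------------
  1   | coffee | white | bird | teacher
  2   | water | red | fish | doctor
  3   | milk | yellow | cat | lawyer
  4   | juice | blue | dog | engineer
  5   | tea | green | horse | artist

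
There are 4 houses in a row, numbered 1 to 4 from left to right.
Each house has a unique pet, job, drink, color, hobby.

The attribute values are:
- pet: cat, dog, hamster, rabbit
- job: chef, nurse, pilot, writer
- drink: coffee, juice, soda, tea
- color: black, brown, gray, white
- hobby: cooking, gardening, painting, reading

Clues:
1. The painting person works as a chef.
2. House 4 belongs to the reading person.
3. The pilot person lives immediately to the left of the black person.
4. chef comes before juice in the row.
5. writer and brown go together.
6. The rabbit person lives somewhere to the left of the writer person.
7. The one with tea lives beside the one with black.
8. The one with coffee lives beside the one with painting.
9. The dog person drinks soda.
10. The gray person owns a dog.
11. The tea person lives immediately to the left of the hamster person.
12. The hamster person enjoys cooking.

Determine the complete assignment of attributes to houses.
Solution:

House | Pet | Job | Drink | Color | Hobby
-----------------------------------------
  1   | rabbit | pilot | tea | white | gardening
  2   | hamster | nurse | coffee | black | cooking
  3   | dog | chef | soda | gray | painting
  4   | cat | writer | juice | brown | reading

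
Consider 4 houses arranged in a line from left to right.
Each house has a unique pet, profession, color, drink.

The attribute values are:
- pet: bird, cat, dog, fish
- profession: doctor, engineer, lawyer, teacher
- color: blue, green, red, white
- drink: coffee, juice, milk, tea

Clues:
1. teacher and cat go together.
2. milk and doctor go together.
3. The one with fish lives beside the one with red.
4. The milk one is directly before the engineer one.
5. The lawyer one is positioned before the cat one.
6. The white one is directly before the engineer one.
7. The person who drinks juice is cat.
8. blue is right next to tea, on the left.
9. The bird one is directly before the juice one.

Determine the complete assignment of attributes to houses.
Solution:

House | Pet | Profession | Color | Drink
----------------------------------------
  1   | dog | doctor | white | milk
  2   | fish | engineer | blue | coffee
  3   | bird | lawyer | red | tea
  4   | cat | teacher | green | juice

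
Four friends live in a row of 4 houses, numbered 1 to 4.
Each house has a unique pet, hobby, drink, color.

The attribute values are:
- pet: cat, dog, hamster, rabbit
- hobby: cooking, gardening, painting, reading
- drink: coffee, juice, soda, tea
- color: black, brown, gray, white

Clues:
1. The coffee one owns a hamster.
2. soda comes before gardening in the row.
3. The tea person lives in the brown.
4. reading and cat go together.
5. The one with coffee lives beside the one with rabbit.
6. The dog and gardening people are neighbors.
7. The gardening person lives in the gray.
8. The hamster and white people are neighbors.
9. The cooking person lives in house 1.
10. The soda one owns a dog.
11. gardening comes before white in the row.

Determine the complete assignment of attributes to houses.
Solution:

House | Pet | Hobby | Drink | Color
-----------------------------------
  1   | dog | cooking | soda | black
  2   | hamster | gardening | coffee | gray
  3   | rabbit | painting | juice | white
  4   | cat | reading | tea | brown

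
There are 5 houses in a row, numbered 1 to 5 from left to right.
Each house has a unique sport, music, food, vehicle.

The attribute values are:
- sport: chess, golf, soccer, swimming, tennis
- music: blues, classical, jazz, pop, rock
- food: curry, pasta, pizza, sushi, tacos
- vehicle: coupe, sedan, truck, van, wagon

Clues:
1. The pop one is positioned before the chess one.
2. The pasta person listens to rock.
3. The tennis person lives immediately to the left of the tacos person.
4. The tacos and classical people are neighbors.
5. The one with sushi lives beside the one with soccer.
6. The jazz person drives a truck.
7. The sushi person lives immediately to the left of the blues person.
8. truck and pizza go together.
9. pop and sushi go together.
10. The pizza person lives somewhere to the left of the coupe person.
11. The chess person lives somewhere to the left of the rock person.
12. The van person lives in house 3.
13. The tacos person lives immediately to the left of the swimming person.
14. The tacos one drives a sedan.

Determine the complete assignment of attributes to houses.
Solution:

House | Sport | Music | Food | Vehicle
--------------------------------------
  1   | tennis | pop | sushi | wagon
  2   | soccer | blues | tacos | sedan
  3   | swimming | classical | curry | van
  4   | chess | jazz | pizza | truck
  5   | golf | rock | pasta | coupe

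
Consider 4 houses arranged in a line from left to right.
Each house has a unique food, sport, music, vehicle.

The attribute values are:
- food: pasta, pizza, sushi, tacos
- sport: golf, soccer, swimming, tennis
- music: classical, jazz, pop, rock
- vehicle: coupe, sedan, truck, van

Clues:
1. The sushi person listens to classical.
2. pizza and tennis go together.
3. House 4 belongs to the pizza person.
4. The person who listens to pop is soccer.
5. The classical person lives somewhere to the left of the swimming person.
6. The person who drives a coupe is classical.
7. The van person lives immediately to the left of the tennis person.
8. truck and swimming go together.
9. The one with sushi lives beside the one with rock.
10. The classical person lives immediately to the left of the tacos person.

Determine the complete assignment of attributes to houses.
Solution:

House | Food | Sport | Music | Vehicle
--------------------------------------
  1   | sushi | golf | classical | coupe
  2   | tacos | swimming | rock | truck
  3   | pasta | soccer | pop | van
  4   | pizza | tennis | jazz | sedan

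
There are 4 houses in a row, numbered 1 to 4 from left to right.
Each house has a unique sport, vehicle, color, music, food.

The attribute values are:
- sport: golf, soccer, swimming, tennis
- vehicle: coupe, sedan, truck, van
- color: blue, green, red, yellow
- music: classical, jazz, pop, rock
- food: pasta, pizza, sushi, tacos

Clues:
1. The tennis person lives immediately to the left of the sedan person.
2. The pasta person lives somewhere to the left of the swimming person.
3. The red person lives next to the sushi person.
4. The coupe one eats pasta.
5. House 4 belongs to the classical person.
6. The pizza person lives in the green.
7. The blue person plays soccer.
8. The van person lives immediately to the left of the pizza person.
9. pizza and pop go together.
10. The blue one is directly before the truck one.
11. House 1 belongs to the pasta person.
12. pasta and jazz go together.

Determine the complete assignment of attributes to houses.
Solution:

House | Sport | Vehicle | Color | Music | Food
----------------------------------------------
  1   | golf | coupe | red | jazz | pasta
  2   | soccer | van | blue | rock | sushi
  3   | tennis | truck | green | pop | pizza
  4   | swimming | sedan | yellow | classical | tacos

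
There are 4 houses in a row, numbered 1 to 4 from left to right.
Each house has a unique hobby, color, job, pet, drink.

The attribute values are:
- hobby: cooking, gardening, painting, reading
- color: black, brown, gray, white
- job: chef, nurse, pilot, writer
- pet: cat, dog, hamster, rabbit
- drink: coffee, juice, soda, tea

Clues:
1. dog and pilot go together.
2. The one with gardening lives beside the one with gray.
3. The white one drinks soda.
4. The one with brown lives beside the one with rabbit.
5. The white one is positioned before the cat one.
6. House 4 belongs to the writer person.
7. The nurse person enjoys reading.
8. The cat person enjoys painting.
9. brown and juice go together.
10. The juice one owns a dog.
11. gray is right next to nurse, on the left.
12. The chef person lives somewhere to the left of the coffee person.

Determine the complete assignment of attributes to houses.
Solution:

House | Hobby | Color | Job | Pet | Drink
-----------------------------------------
  1   | gardening | brown | pilot | dog | juice
  2   | cooking | gray | chef | rabbit | tea
  3   | reading | white | nurse | hamster | soda
  4   | painting | black | writer | cat | coffee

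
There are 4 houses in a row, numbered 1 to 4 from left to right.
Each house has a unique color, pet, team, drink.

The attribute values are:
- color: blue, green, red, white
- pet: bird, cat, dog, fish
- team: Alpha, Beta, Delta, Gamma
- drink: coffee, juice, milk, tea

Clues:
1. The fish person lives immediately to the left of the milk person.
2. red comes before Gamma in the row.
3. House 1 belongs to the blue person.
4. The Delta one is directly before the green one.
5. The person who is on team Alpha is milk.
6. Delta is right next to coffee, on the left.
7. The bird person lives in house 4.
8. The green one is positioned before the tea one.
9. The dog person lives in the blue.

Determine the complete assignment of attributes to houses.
Solution:

House | Color | Pet | Team | Drink
----------------------------------
  1   | blue | dog | Delta | juice
  2   | green | fish | Beta | coffee
  3   | red | cat | Alpha | milk
  4   | white | bird | Gamma | tea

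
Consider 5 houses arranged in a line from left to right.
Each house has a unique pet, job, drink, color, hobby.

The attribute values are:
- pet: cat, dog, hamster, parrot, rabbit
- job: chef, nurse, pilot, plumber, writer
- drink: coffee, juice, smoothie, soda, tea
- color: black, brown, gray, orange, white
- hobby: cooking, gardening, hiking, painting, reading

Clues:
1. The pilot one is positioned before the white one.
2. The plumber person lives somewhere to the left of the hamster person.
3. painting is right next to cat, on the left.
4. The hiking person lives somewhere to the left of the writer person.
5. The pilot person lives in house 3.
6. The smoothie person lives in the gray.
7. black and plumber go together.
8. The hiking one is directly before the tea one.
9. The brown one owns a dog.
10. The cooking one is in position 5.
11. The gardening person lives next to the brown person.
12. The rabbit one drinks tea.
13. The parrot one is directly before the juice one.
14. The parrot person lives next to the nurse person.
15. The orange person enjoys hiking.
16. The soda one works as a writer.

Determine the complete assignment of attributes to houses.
Solution:

House | Pet | Job | Drink | Color | Hobby
-----------------------------------------
  1   | parrot | chef | smoothie | gray | gardening
  2   | dog | nurse | juice | brown | painting
  3   | cat | pilot | coffee | orange | hiking
  4   | rabbit | plumber | tea | black | reading
  5   | hamster | writer | soda | white | cooking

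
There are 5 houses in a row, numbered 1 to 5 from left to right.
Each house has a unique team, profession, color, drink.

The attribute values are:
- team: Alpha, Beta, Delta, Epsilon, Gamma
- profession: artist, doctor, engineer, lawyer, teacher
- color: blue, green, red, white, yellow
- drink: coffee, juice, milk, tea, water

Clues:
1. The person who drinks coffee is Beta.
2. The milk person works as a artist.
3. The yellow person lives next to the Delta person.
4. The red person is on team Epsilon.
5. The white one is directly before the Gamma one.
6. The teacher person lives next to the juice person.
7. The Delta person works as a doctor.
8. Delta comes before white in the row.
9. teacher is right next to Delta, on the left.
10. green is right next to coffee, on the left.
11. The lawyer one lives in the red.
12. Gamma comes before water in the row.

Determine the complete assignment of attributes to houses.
Solution:

House | Team | Profession | Color | Drink
-----------------------------------------
  1   | Alpha | teacher | yellow | tea
  2   | Delta | doctor | green | juice
  3   | Beta | engineer | white | coffee
  4   | Gamma | artist | blue | milk
  5   | Epsilon | lawyer | red | water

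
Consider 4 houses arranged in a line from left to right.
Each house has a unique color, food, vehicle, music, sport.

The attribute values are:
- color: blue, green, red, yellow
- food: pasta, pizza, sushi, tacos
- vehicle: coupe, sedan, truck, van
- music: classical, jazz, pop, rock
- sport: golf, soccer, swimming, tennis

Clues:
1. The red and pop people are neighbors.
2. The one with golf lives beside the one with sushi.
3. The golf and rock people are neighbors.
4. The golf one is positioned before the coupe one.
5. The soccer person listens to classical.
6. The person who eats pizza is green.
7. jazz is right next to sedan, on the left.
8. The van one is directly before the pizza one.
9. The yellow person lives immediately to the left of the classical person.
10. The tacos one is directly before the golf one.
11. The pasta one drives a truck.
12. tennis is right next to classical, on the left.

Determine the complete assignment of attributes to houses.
Solution:

House | Color | Food | Vehicle | Music | Sport
----------------------------------------------
  1   | red | tacos | van | jazz | swimming
  2   | green | pizza | sedan | pop | golf
  3   | yellow | sushi | coupe | rock | tennis
  4   | blue | pasta | truck | classical | soccer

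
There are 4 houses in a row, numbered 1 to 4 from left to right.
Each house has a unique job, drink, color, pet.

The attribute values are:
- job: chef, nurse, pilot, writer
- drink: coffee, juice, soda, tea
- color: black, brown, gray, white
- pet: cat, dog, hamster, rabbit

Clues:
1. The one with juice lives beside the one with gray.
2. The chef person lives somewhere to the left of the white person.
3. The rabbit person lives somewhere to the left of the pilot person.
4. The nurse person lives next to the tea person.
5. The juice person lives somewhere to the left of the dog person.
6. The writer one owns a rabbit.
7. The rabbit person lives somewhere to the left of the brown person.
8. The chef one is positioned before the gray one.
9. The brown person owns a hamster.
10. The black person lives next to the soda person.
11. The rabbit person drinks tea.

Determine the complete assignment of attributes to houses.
Solution:

House | Job | Drink | Color | Pet
---------------------------------
  1   | chef | juice | black | cat
  2   | nurse | soda | gray | dog
  3   | writer | tea | white | rabbit
  4   | pilot | coffee | brown | hamster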